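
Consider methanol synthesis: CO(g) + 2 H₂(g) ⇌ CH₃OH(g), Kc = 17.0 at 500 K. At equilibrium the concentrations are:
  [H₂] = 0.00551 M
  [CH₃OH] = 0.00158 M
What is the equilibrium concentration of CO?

[CO] = 3.06 M

At equilibrium, Kc = [CH₃OH] / ([CO]·[H₂]²) = 17.0.
(0.00158) / (([CO])·(0.00551)²) = 17.0
[CO] = 3.06 M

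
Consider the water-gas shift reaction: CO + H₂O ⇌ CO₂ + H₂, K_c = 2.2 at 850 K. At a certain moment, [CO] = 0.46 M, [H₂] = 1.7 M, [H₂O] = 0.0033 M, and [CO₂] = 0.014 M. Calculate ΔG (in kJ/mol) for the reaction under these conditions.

Q_c = [CO₂]·[H₂] / ([CO]·[H₂O]) = (0.014)·(1.7) / ((0.46)·(0.0033)) = 15.7
ΔG = RT ln(Q_c/K_c) = (8.314 J mol⁻¹ K⁻¹)(850 K) × ln(15.7/2.2)
   = (7.067 kJ/mol)(1.965) = 13.9 kJ/mol
ΔG > 0, so the forward reaction is non-spontaneous (proceeds in reverse).

ΔG = 13.9 kJ/mol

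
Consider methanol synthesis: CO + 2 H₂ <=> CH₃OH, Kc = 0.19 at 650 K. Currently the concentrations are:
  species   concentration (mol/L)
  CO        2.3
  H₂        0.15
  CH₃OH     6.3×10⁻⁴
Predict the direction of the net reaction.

to the right

Qc = [CH₃OH] / ([CO]·[H₂]²) = (6.3×10⁻⁴) / ((2.3)·(0.15)²) = 0.012
Qc = 0.012 < Kc = 0.19, so the forward reaction proceeds.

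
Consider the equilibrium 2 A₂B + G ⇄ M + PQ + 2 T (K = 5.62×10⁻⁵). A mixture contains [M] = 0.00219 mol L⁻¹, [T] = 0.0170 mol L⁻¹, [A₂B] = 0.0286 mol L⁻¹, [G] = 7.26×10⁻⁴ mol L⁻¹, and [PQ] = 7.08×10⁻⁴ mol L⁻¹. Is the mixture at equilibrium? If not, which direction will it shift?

no; Q > K, reaction proceeds in reverse

Q = [M]·[PQ]·[T]² / ([A₂B]²·[G]) = (0.00219)·(7.08×10⁻⁴)·(0.0170)² / ((0.0286)²·(7.26×10⁻⁴)) = 7.55×10⁻⁴
Q = 7.55×10⁻⁴ > K = 5.62×10⁻⁵: net reverse reaction.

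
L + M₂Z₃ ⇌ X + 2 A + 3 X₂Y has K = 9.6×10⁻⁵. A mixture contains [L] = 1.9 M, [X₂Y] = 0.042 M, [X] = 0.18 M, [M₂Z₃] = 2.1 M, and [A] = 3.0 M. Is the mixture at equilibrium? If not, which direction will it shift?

Q = [X]·[A]²·[X₂Y]³ / ([L]·[M₂Z₃]) = (0.18)·(3.0)²·(0.042)³ / ((1.9)·(2.1)) = 3.0×10⁻⁵
Q = 3.0×10⁻⁵ < K = 9.6×10⁻⁵: net forward reaction.

no; Q < K, reaction proceeds forward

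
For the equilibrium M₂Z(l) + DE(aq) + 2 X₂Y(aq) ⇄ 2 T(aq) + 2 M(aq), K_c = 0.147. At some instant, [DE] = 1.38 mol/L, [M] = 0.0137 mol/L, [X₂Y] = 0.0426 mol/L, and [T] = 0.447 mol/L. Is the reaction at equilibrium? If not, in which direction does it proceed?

(M₂Z is a pure liquid — omitted from Q_c.)
Q_c = [T]²·[M]² / ([DE]·[X₂Y]²) = (0.447)²·(0.0137)² / ((1.38)·(0.0426)²) = 0.0150
Q_c = 0.0150 < K_c = 0.147, so the forward reaction proceeds.

to the right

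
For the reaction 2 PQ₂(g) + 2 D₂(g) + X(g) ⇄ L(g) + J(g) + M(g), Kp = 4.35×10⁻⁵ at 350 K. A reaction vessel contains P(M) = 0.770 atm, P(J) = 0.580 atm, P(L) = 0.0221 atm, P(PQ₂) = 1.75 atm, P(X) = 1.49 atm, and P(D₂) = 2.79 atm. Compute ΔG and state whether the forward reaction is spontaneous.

Qp = P(L)·P(J)·P(M) / (P(PQ₂)²·P(D₂)²·P(X)) = (0.0221)·(0.580)·(0.770) / ((1.75)²·(2.79)²·(1.49)) = 2.78×10⁻⁴
ΔG = RT ln(Qp/Kp) = (8.314 J mol⁻¹ K⁻¹)(350 K) × ln(2.78×10⁻⁴/4.35×10⁻⁵)
   = (2.910 kJ/mol)(1.855) = 5.40 kJ/mol
ΔG > 0, so the forward reaction is non-spontaneous (proceeds in reverse).

ΔG = 5.40 kJ/mol; the forward reaction is non-spontaneous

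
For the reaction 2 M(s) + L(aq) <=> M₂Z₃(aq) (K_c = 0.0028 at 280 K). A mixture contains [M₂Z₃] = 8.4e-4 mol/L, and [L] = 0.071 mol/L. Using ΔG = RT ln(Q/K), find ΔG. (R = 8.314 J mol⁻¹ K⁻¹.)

(M is a pure solid — omitted from Q_c.)
Q_c = [M₂Z₃] / [L] = (8.4e-4) / (0.071) = 0.0118
ΔG = RT ln(Q_c/K_c) = (8.314 J mol⁻¹ K⁻¹)(280 K) × ln(0.0118/0.0028)
   = (2.328 kJ/mol)(1.438) = 3.35 kJ/mol
ΔG > 0, so the forward reaction is non-spontaneous (proceeds in reverse).

ΔG = 3.35 kJ/mol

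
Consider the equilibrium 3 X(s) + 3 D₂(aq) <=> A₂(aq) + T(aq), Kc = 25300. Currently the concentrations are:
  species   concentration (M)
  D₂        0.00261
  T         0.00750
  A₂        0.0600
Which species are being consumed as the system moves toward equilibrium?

(X is a pure solid — omitted from Qc.)
Qc = [A₂]·[T] / [D₂]³ = (0.0600)·(0.00750) / (0.00261)³ = 25300
Qc = 25300 = Kc; the system is at equilibrium.

none (at equilibrium)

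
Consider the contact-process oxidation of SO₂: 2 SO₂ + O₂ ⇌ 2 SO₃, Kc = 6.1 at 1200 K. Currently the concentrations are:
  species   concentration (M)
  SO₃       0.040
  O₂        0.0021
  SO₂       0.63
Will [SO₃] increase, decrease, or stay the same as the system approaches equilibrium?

Qc = [SO₃]² / ([SO₂]²·[O₂]) = (0.040)² / ((0.63)²·(0.0021)) = 1.9
Qc = 1.9 < Kc = 6.1: net forward reaction.
SO₃ is a product, so it increases.

increase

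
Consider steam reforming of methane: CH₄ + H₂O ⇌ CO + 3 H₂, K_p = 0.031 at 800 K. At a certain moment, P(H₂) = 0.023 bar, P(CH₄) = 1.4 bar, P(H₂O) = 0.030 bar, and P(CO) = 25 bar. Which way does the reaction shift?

Q_p = P(CO)·P(H₂)³ / (P(CH₄)·P(H₂O)) = (25)·(0.023)³ / ((1.4)·(0.030)) = 0.0072
Q_p = 0.0072 < K_p = 0.031, so the forward reaction proceeds.

toward products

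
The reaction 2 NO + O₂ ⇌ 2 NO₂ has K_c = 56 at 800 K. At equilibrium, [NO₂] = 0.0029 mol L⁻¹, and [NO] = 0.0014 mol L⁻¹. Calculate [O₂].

[O₂] = 0.077 mol L⁻¹

At equilibrium, K_c = [NO₂]² / ([NO]²·[O₂]) = 56.
(0.0029)² / ((0.0014)²·([O₂])) = 56
[O₂] = 0.0766 = 0.077 mol L⁻¹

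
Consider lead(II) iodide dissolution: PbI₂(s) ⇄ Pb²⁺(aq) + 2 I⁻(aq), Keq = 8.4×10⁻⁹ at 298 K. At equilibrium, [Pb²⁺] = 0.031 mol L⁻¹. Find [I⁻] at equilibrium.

(PbI₂ is a pure solid — omitted from Keq.)
At equilibrium, Keq = [Pb²⁺]·[I⁻]² = 8.4×10⁻⁹.
(0.031)·([I⁻])² = 8.4×10⁻⁹
[I⁻]² = 2.71×10⁻⁷ ⇒ [I⁻] = 5.2×10⁻⁴ mol L⁻¹

[I⁻] = 5.2×10⁻⁴ mol L⁻¹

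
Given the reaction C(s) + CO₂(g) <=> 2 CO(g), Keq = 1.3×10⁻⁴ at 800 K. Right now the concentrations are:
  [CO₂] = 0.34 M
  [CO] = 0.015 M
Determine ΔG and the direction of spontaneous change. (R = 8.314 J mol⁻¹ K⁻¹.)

ΔG = 10.8 kJ/mol; the forward reaction is non-spontaneous

(C is a pure solid — omitted from Q.)
Q = [CO]² / [CO₂] = (0.015)² / (0.34) = 6.62×10⁻⁴
ΔG = RT ln(Q/Keq) = (8.314 J mol⁻¹ K⁻¹)(800 K) × ln(6.62×10⁻⁴/1.3×10⁻⁴)
   = (6.651 kJ/mol)(1.628) = 10.8 kJ/mol
ΔG > 0, so the forward reaction is non-spontaneous (proceeds in reverse).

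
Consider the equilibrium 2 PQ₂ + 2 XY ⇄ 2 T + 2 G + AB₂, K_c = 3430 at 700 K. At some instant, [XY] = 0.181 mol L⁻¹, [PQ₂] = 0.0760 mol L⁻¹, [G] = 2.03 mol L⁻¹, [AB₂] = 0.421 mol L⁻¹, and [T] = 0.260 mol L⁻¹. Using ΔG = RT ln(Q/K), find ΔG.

ΔG = -9.96 kJ/mol

Q_c = [T]²·[G]²·[AB₂] / ([PQ₂]²·[XY]²) = (0.260)²·(2.03)²·(0.421) / ((0.0760)²·(0.181)²) = 620
ΔG = RT ln(Q_c/K_c) = (8.314 J mol⁻¹ K⁻¹)(700 K) × ln(620/3430)
   = (5.820 kJ/mol)(-1.711) = -9.96 kJ/mol
ΔG < 0, so the forward reaction is spontaneous (proceeds forward).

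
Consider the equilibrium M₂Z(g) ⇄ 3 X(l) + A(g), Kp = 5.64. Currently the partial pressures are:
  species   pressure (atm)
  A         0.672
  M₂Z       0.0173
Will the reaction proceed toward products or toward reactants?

in the reverse direction

(X is a pure liquid — omitted from Qp.)
Qp = P(A) / P(M₂Z) = (0.672) / (0.0173) = 38.8
Qp = 38.8 > Kp = 5.64, so the reverse reaction proceeds.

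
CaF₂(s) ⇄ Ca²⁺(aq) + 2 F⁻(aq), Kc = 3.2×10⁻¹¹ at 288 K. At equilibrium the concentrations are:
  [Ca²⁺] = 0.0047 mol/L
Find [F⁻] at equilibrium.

[F⁻] = 8.3×10⁻⁵ mol/L

(CaF₂ is a pure solid — omitted from Kc.)
At equilibrium, Kc = [Ca²⁺]·[F⁻]² = 3.2×10⁻¹¹.
(0.0047)·([F⁻])² = 3.2×10⁻¹¹
[F⁻]² = 6.81×10⁻⁹ ⇒ [F⁻] = 8.3×10⁻⁵ mol/L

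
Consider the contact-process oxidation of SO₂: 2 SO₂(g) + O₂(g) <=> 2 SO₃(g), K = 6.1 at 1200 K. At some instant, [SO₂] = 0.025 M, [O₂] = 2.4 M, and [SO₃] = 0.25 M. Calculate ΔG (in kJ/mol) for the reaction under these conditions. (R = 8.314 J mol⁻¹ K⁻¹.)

Q = [SO₃]² / ([SO₂]²·[O₂]) = (0.25)² / ((0.025)²·(2.4)) = 41.7
ΔG = RT ln(Q/K) = (8.314 J mol⁻¹ K⁻¹)(1200 K) × ln(41.7/6.1)
   = (9.977 kJ/mol)(1.922) = 19.2 kJ/mol
ΔG > 0, so the forward reaction is non-spontaneous (proceeds in reverse).

ΔG = 19.2 kJ/mol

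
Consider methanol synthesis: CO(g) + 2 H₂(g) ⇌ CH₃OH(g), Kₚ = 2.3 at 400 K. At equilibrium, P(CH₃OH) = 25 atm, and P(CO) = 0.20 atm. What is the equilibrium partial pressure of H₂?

P(H₂) = 7.4 atm

At equilibrium, Kₚ = P(CH₃OH) / (P(CO)·P(H₂)²) = 2.3.
(25) / ((0.20)·(P(H₂))²) = 2.3
P(H₂)² = 54.3 ⇒ P(H₂) = 7.4 atm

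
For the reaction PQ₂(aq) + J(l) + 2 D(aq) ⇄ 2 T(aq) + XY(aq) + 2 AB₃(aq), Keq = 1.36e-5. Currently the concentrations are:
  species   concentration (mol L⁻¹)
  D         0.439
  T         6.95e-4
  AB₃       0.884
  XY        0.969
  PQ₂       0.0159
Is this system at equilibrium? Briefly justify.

no; Q > K, reaction proceeds in reverse

(J is a pure liquid — omitted from Q.)
Q = [T]²·[XY]·[AB₃]² / ([PQ₂]·[D]²) = (6.95e-4)²·(0.969)·(0.884)² / ((0.0159)·(0.439)²) = 1.19e-4
Q = 1.19e-4 > Keq = 1.36e-5: net reverse reaction.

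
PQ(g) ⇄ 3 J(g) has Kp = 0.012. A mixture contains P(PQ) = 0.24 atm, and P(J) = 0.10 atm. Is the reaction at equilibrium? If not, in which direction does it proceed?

in the forward direction

Qp = P(J)³ / P(PQ) = (0.10)³ / (0.24) = 0.0042
Qp = 0.0042 < Kp = 0.012, so the forward reaction proceeds.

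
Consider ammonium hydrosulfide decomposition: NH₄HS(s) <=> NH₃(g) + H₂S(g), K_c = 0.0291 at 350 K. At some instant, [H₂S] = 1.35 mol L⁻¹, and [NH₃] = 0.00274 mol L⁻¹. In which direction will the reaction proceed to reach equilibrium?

in the forward direction

(NH₄HS is a pure solid — omitted from Q_c.)
Q_c = [NH₃]·[H₂S] = (0.00274)·(1.35) = 0.00370
Q_c = 0.00370 < K_c = 0.0291, so the forward reaction proceeds.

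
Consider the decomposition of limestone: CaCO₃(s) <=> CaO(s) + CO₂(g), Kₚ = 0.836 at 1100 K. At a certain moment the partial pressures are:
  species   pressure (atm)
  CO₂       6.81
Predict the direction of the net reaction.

(CaCO₃, CaO are pure solids — omitted from Qₚ.)
Qₚ = P(CO₂) = 6.81
Qₚ = 6.81 > Kₚ = 0.836, so the reverse reaction proceeds.

to the left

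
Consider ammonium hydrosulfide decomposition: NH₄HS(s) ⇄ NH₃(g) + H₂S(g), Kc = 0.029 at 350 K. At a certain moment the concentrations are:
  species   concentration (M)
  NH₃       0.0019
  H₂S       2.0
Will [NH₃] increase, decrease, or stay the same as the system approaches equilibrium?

increase

(NH₄HS is a pure solid — omitted from Qc.)
Qc = [NH₃]·[H₂S] = (0.0019)·(2.0) = 0.0038
Qc = 0.0038 < Kc = 0.029: net forward reaction.
NH₃ is a product, so it increases.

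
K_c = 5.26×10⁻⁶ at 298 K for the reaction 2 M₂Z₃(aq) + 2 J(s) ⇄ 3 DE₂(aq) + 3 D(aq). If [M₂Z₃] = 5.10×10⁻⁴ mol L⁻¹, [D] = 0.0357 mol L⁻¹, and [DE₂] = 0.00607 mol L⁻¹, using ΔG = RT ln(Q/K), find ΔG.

ΔG = 4.97 kJ/mol

(J is a pure solid — omitted from Q_c.)
Q_c = [DE₂]³·[D]³ / [M₂Z₃]² = (0.00607)³·(0.0357)³ / (5.10×10⁻⁴)² = 3.91×10⁻⁵
ΔG = RT ln(Q_c/K_c) = (8.314 J mol⁻¹ K⁻¹)(298 K) × ln(3.91×10⁻⁵/5.26×10⁻⁶)
   = (2.478 kJ/mol)(2.006) = 4.97 kJ/mol
ΔG > 0, so the forward reaction is non-spontaneous (proceeds in reverse).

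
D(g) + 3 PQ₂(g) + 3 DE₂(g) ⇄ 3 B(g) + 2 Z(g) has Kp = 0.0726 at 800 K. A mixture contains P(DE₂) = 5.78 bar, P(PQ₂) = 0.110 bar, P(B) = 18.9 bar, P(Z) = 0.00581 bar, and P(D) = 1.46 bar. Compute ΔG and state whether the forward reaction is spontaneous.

Qp = P(B)³·P(Z)² / (P(D)·P(PQ₂)³·P(DE₂)³) = (18.9)³·(0.00581)² / ((1.46)·(0.110)³·(5.78)³) = 0.607
ΔG = RT ln(Qp/Kp) = (8.314 J mol⁻¹ K⁻¹)(800 K) × ln(0.607/0.0726)
   = (6.651 kJ/mol)(2.124) = 14.1 kJ/mol
ΔG > 0, so the forward reaction is non-spontaneous (proceeds in reverse).

ΔG = 14.1 kJ/mol; the forward reaction is non-spontaneous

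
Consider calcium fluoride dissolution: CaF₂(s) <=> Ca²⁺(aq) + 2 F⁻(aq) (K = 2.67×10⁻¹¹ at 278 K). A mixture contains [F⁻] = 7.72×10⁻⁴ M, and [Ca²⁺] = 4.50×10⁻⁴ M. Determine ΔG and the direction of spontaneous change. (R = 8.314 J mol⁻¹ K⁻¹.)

ΔG = 5.33 kJ/mol; the forward reaction is non-spontaneous

(CaF₂ is a pure solid — omitted from Q.)
Q = [Ca²⁺]·[F⁻]² = (4.50×10⁻⁴)·(7.72×10⁻⁴)² = 2.68×10⁻¹⁰
ΔG = RT ln(Q/K) = (8.314 J mol⁻¹ K⁻¹)(278 K) × ln(2.68×10⁻¹⁰/2.67×10⁻¹¹)
   = (2.311 kJ/mol)(2.306) = 5.33 kJ/mol
ΔG > 0, so the forward reaction is non-spontaneous (proceeds in reverse).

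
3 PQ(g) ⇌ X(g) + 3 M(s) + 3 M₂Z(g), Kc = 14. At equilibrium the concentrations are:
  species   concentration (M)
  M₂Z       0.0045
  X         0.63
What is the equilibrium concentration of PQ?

(M is a pure solid — omitted from Kc.)
At equilibrium, Kc = [X]·[M₂Z]³ / [PQ]³ = 14.
(0.63)·(0.0045)³ / ([PQ])³ = 14
[PQ]³ = 4.10×10⁻⁹ ⇒ [PQ] = 0.0016 M

[PQ] = 0.0016 M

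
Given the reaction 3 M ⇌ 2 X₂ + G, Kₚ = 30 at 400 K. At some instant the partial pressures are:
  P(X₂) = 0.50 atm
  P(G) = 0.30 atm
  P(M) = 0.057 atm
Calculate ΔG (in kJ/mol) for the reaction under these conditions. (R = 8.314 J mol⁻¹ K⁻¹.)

Qₚ = P(X₂)²·P(G) / P(M)³ = (0.50)²·(0.30) / (0.057)³ = 405
ΔG = RT ln(Qₚ/Kₚ) = (8.314 J mol⁻¹ K⁻¹)(400 K) × ln(405/30)
   = (3.326 kJ/mol)(2.603) = 8.66 kJ/mol
ΔG > 0, so the forward reaction is non-spontaneous (proceeds in reverse).

ΔG = 8.66 kJ/mol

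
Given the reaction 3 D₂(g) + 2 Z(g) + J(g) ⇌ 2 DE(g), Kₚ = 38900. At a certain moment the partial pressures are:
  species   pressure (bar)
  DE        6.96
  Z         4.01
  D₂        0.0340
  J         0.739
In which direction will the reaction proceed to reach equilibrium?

reverse (toward reactants)

Qₚ = P(DE)² / (P(D₂)³·P(Z)²·P(J)) = (6.96)² / ((0.0340)³·(4.01)²·(0.739)) = 1.04e5
Qₚ = 1.04e5 > Kₚ = 38900, so the reverse reaction proceeds.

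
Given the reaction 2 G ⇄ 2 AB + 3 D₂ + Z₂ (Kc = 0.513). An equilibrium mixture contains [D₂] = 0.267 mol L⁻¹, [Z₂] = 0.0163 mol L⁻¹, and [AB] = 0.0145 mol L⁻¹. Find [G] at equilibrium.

At equilibrium, Kc = [AB]²·[D₂]³·[Z₂] / [G]² = 0.513.
(0.0145)²·(0.267)³·(0.0163) / ([G])² = 0.513
[G]² = 1.27e-7 ⇒ [G] = 3.57e-4 mol L⁻¹

[G] = 3.57e-4 mol L⁻¹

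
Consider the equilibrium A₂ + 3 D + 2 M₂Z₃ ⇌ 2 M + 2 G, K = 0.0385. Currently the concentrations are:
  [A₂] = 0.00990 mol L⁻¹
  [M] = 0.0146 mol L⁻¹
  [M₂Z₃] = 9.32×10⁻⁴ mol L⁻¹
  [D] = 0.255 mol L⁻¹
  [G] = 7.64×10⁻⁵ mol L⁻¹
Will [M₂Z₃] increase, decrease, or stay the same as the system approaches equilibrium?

decrease

Q = [M]²·[G]² / ([A₂]·[D]³·[M₂Z₃]²) = (0.0146)²·(7.64×10⁻⁵)² / ((0.00990)·(0.255)³·(9.32×10⁻⁴)²) = 0.00873
Q = 0.00873 < K = 0.0385: net forward reaction.
M₂Z₃ is a reactant, so it decreases.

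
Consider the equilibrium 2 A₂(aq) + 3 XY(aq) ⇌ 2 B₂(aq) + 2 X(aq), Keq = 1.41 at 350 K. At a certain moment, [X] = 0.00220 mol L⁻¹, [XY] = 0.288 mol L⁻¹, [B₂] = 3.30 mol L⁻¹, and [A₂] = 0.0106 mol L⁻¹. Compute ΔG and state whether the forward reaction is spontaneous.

Q = [B₂]²·[X]² / ([A₂]²·[XY]³) = (3.30)²·(0.00220)² / ((0.0106)²·(0.288)³) = 19.6
ΔG = RT ln(Q/Keq) = (8.314 J mol⁻¹ K⁻¹)(350 K) × ln(19.6/1.41)
   = (2.910 kJ/mol)(2.632) = 7.66 kJ/mol
ΔG > 0, so the forward reaction is non-spontaneous (proceeds in reverse).

ΔG = 7.66 kJ/mol; the forward reaction is non-spontaneous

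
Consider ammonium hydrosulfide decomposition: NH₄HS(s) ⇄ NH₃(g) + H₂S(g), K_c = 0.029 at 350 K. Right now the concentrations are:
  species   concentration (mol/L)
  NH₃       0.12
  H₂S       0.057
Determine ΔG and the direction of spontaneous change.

ΔG = -4.20 kJ/mol; the forward reaction is spontaneous

(NH₄HS is a pure solid — omitted from Q_c.)
Q_c = [NH₃]·[H₂S] = (0.12)·(0.057) = 0.00684
ΔG = RT ln(Q_c/K_c) = (8.314 J mol⁻¹ K⁻¹)(350 K) × ln(0.00684/0.029)
   = (2.910 kJ/mol)(-1.445) = -4.20 kJ/mol
ΔG < 0, so the forward reaction is spontaneous (proceeds forward).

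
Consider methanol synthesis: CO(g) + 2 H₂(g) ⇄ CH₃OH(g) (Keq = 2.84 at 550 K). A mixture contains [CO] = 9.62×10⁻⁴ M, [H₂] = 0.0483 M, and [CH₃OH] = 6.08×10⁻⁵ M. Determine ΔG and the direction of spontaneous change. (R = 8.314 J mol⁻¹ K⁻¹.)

Q = [CH₃OH] / ([CO]·[H₂]²) = (6.08×10⁻⁵) / ((9.62×10⁻⁴)·(0.0483)²) = 27.1
ΔG = RT ln(Q/Keq) = (8.314 J mol⁻¹ K⁻¹)(550 K) × ln(27.1/2.84)
   = (4.573 kJ/mol)(2.256) = 10.3 kJ/mol
ΔG > 0, so the forward reaction is non-spontaneous (proceeds in reverse).

ΔG = 10.3 kJ/mol; the forward reaction is non-spontaneous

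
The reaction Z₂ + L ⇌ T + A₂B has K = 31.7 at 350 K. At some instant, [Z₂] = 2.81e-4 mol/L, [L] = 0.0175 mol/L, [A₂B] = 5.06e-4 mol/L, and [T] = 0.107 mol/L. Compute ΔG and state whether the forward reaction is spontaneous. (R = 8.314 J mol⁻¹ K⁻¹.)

Q = [T]·[A₂B] / ([Z₂]·[L]) = (0.107)·(5.06e-4) / ((2.81e-4)·(0.0175)) = 11.0
ΔG = RT ln(Q/K) = (8.314 J mol⁻¹ K⁻¹)(350 K) × ln(11.0/31.7)
   = (2.910 kJ/mol)(-1.058) = -3.08 kJ/mol
ΔG < 0, so the forward reaction is spontaneous (proceeds forward).

ΔG = -3.08 kJ/mol; the forward reaction is spontaneous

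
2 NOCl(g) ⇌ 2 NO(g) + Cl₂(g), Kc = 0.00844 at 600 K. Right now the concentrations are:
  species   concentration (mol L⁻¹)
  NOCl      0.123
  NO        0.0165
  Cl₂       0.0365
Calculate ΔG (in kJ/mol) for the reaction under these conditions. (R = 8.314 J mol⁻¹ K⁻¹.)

ΔG = -12.7 kJ/mol

Qc = [NO]²·[Cl₂] / [NOCl]² = (0.0165)²·(0.0365) / (0.123)² = 6.57×10⁻⁴
ΔG = RT ln(Qc/Kc) = (8.314 J mol⁻¹ K⁻¹)(600 K) × ln(6.57×10⁻⁴/0.00844)
   = (4.988 kJ/mol)(-2.553) = -12.7 kJ/mol
ΔG < 0, so the forward reaction is spontaneous (proceeds forward).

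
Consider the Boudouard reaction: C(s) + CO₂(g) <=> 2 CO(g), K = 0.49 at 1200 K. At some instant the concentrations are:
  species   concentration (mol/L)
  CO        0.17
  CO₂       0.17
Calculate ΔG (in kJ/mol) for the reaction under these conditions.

ΔG = -10.6 kJ/mol

(C is a pure solid — omitted from Q.)
Q = [CO]² / [CO₂] = (0.17)² / (0.17) = 0.170
ΔG = RT ln(Q/K) = (8.314 J mol⁻¹ K⁻¹)(1200 K) × ln(0.170/0.49)
   = (9.977 kJ/mol)(-1.059) = -10.6 kJ/mol
ΔG < 0, so the forward reaction is spontaneous (proceeds forward).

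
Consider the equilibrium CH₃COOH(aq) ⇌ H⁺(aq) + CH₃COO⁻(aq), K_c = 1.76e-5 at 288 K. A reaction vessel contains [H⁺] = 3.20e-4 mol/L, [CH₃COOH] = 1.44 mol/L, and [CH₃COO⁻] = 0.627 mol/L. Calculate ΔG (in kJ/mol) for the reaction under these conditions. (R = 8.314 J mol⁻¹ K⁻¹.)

ΔG = 4.95 kJ/mol

Q_c = [H⁺]·[CH₃COO⁻] / [CH₃COOH] = (3.20e-4)·(0.627) / (1.44) = 1.39e-4
ΔG = RT ln(Q_c/K_c) = (8.314 J mol⁻¹ K⁻¹)(288 K) × ln(1.39e-4/1.76e-5)
   = (2.394 kJ/mol)(2.067) = 4.95 kJ/mol
ΔG > 0, so the forward reaction is non-spontaneous (proceeds in reverse).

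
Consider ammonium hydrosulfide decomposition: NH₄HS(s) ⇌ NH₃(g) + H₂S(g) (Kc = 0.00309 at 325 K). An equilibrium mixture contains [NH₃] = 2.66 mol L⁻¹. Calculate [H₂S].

(NH₄HS is a pure solid — omitted from Kc.)
At equilibrium, Kc = [NH₃]·[H₂S] = 0.00309.
(2.66)·([H₂S]) = 0.00309
[H₂S] = 0.00116 mol L⁻¹

[H₂S] = 0.00116 mol L⁻¹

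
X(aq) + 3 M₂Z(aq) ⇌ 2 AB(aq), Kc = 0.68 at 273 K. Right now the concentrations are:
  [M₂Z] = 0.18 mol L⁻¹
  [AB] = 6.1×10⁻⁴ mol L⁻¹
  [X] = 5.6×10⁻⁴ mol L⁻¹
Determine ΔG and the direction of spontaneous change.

ΔG = -4.05 kJ/mol; the forward reaction is spontaneous

Qc = [AB]² / ([X]·[M₂Z]³) = (6.1×10⁻⁴)² / ((5.6×10⁻⁴)·(0.18)³) = 0.114
ΔG = RT ln(Qc/Kc) = (8.314 J mol⁻¹ K⁻¹)(273 K) × ln(0.114/0.68)
   = (2.270 kJ/mol)(-1.786) = -4.05 kJ/mol
ΔG < 0, so the forward reaction is spontaneous (proceeds forward).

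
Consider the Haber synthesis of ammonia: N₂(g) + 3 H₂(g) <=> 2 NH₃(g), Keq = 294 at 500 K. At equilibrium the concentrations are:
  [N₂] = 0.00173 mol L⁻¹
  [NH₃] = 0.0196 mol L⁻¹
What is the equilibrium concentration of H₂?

[H₂] = 0.0911 mol L⁻¹

At equilibrium, Keq = [NH₃]² / ([N₂]·[H₂]³) = 294.
(0.0196)² / ((0.00173)·([H₂])³) = 294
[H₂]³ = 7.55e-4 ⇒ [H₂] = 0.0911 mol L⁻¹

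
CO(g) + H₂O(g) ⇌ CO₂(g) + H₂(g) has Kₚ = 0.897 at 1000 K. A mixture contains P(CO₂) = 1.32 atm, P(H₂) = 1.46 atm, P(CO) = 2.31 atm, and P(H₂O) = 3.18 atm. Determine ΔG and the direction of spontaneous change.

Qₚ = P(CO₂)·P(H₂) / (P(CO)·P(H₂O)) = (1.32)·(1.46) / ((2.31)·(3.18)) = 0.262
ΔG = RT ln(Qₚ/Kₚ) = (8.314 J mol⁻¹ K⁻¹)(1000 K) × ln(0.262/0.897)
   = (8.314 kJ/mol)(-1.231) = -10.2 kJ/mol
ΔG < 0, so the forward reaction is spontaneous (proceeds forward).

ΔG = -10.2 kJ/mol; the forward reaction is spontaneous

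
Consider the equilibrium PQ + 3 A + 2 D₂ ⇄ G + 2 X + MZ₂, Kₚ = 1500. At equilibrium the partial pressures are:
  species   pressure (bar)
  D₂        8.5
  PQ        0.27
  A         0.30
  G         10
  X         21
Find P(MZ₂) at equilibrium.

At equilibrium, Kₚ = P(G)·P(X)²·P(MZ₂) / (P(PQ)·P(A)³·P(D₂)²) = 1500.
(10)·(21)²·(P(MZ₂)) / ((0.27)·(0.30)³·(8.5)²) = 1500
P(MZ₂) = 0.179 = 0.18 bar

P(MZ₂) = 0.18 bar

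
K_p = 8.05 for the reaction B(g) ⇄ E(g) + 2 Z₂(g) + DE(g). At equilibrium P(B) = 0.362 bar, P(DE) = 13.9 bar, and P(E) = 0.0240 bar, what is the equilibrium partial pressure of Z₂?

At equilibrium, K_p = P(E)·P(Z₂)²·P(DE) / P(B) = 8.05.
(0.0240)·(P(Z₂))²·(13.9) / (0.362) = 8.05
P(Z₂)² = 8.74 ⇒ P(Z₂) = 2.96 bar

P(Z₂) = 2.96 bar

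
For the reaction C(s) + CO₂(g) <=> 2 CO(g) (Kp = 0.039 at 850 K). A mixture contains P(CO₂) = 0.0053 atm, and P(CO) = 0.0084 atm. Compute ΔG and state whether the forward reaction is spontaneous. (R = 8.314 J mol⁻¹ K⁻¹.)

ΔG = -7.60 kJ/mol; the forward reaction is spontaneous

(C is a pure solid — omitted from Qp.)
Qp = P(CO)² / P(CO₂) = (0.0084)² / (0.0053) = 0.0133
ΔG = RT ln(Qp/Kp) = (8.314 J mol⁻¹ K⁻¹)(850 K) × ln(0.0133/0.039)
   = (7.067 kJ/mol)(-1.076) = -7.60 kJ/mol
ΔG < 0, so the forward reaction is spontaneous (proceeds forward).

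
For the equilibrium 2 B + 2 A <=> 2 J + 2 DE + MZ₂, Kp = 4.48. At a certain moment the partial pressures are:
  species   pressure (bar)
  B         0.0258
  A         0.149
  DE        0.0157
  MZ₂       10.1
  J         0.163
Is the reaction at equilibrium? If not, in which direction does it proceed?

at equilibrium

Qp = P(J)²·P(DE)²·P(MZ₂) / (P(B)²·P(A)²) = (0.163)²·(0.0157)²·(10.1) / ((0.0258)²·(0.149)²) = 4.48
Qp = 4.48 = Kp, so the system is already at equilibrium.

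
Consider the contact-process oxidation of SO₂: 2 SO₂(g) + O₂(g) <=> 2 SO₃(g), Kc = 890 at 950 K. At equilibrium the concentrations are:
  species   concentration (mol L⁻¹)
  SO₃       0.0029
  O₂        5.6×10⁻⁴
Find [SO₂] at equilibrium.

At equilibrium, Kc = [SO₃]² / ([SO₂]²·[O₂]) = 890.
(0.0029)² / (([SO₂])²·(5.6×10⁻⁴)) = 890
[SO₂]² = 1.69×10⁻⁵ ⇒ [SO₂] = 0.0041 mol L⁻¹

[SO₂] = 0.0041 mol L⁻¹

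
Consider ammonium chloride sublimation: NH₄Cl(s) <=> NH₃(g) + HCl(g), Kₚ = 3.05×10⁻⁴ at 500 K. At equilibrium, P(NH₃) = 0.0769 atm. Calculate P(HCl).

(NH₄Cl is a pure solid — omitted from Kₚ.)
At equilibrium, Kₚ = P(NH₃)·P(HCl) = 3.05×10⁻⁴.
(0.0769)·(P(HCl)) = 3.05×10⁻⁴
P(HCl) = 0.00397 atm

P(HCl) = 0.00397 atm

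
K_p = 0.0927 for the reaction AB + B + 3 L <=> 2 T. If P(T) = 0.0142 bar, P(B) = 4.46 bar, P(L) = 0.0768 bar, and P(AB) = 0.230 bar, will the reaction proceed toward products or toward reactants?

Q_p = P(T)² / (P(AB)·P(B)·P(L)³) = (0.0142)² / ((0.230)·(4.46)·(0.0768)³) = 0.434
Q_p = 0.434 > K_p = 0.0927, so the reverse reaction proceeds.

to the left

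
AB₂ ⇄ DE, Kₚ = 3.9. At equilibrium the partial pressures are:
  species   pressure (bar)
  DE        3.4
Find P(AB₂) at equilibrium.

P(AB₂) = 0.87 bar

At equilibrium, Kₚ = P(DE) / P(AB₂) = 3.9.
(3.4) / (P(AB₂)) = 3.9
P(AB₂) = 0.872 = 0.87 bar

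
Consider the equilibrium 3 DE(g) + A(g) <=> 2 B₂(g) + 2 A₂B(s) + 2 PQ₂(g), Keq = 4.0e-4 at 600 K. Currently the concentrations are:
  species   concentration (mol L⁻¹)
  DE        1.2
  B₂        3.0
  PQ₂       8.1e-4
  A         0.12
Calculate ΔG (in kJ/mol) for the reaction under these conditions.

ΔG = -13.2 kJ/mol

(A₂B is a pure solid — omitted from Q.)
Q = [B₂]²·[PQ₂]² / ([DE]³·[A]) = (3.0)²·(8.1e-4)² / ((1.2)³·(0.12)) = 2.85e-5
ΔG = RT ln(Q/Keq) = (8.314 J mol⁻¹ K⁻¹)(600 K) × ln(2.85e-5/4.0e-4)
   = (4.988 kJ/mol)(-2.642) = -13.2 kJ/mol
ΔG < 0, so the forward reaction is spontaneous (proceeds forward).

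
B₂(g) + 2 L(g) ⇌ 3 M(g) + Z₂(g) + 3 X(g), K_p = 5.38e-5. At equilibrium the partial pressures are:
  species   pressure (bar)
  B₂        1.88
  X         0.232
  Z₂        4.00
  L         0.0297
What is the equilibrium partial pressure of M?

P(M) = 0.0121 bar

At equilibrium, K_p = P(M)³·P(Z₂)·P(X)³ / (P(B₂)·P(L)²) = 5.38e-5.
(P(M))³·(4.00)·(0.232)³ / ((1.88)·(0.0297)²) = 5.38e-5
P(M)³ = 1.79e-6 ⇒ P(M) = 0.0121 bar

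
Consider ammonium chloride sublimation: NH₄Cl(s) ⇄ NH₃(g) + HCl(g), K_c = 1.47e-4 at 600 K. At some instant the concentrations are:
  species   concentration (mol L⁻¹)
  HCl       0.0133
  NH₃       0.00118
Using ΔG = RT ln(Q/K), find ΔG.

ΔG = -11.2 kJ/mol

(NH₄Cl is a pure solid — omitted from Q_c.)
Q_c = [NH₃]·[HCl] = (0.00118)·(0.0133) = 1.57e-5
ΔG = RT ln(Q_c/K_c) = (8.314 J mol⁻¹ K⁻¹)(600 K) × ln(1.57e-5/1.47e-4)
   = (4.988 kJ/mol)(-2.237) = -11.2 kJ/mol
ΔG < 0, so the forward reaction is spontaneous (proceeds forward).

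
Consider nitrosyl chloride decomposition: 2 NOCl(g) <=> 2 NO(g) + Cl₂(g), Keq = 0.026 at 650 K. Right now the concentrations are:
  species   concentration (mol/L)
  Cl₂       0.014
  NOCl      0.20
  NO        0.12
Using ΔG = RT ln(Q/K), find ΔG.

Q = [NO]²·[Cl₂] / [NOCl]² = (0.12)²·(0.014) / (0.20)² = 0.00504
ΔG = RT ln(Q/Keq) = (8.314 J mol⁻¹ K⁻¹)(650 K) × ln(0.00504/0.026)
   = (5.404 kJ/mol)(-1.641) = -8.87 kJ/mol
ΔG < 0, so the forward reaction is spontaneous (proceeds forward).

ΔG = -8.87 kJ/mol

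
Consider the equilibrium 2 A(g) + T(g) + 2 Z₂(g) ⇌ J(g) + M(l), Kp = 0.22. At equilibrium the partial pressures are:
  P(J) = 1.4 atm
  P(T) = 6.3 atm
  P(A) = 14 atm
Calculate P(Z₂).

P(Z₂) = 0.072 atm

(M is a pure liquid — omitted from Kp.)
At equilibrium, Kp = P(J) / (P(A)²·P(T)·P(Z₂)²) = 0.22.
(1.4) / ((14)²·(6.3)·(P(Z₂))²) = 0.22
P(Z₂)² = 0.00515 ⇒ P(Z₂) = 0.072 atm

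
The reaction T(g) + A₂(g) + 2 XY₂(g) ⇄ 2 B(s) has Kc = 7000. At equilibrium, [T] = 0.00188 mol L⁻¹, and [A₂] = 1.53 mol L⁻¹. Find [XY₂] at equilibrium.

[XY₂] = 0.223 mol L⁻¹

(B is a pure solid — omitted from Kc.)
At equilibrium, Kc = 1 / ([T]·[A₂]·[XY₂]²) = 7000.
1 / ((0.00188)·(1.53)·([XY₂])²) = 7000
[XY₂]² = 0.0497 ⇒ [XY₂] = 0.223 mol L⁻¹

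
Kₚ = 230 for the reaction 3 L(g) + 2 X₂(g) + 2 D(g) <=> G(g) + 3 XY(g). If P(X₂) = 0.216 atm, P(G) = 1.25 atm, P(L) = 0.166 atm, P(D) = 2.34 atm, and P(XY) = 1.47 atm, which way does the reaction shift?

Qₚ = P(G)·P(XY)³ / (P(L)³·P(X₂)²·P(D)²) = (1.25)·(1.47)³ / ((0.166)³·(0.216)²·(2.34)²) = 3400
Qₚ = 3400 > Kₚ = 230, so the reverse reaction proceeds.

to the left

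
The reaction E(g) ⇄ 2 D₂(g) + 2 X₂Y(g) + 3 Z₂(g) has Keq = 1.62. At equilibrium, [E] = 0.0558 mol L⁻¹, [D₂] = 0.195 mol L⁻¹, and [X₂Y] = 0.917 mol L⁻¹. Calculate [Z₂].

[Z₂] = 1.41 mol L⁻¹

At equilibrium, Keq = [D₂]²·[X₂Y]²·[Z₂]³ / [E] = 1.62.
(0.195)²·(0.917)²·([Z₂])³ / (0.0558) = 1.62
[Z₂]³ = 2.83 ⇒ [Z₂] = 1.41 mol L⁻¹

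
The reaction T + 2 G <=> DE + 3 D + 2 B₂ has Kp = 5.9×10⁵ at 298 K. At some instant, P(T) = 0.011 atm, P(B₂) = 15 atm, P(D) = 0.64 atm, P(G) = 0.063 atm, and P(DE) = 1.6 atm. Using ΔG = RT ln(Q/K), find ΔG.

Qp = P(DE)·P(D)³·P(B₂)² / (P(T)·P(G)²) = (1.6)·(0.64)³·(15)² / ((0.011)·(0.063)²) = 2.16×10⁶
ΔG = RT ln(Qp/Kp) = (8.314 J mol⁻¹ K⁻¹)(298 K) × ln(2.16×10⁶/5.9×10⁵)
   = (2.478 kJ/mol)(1.298) = 3.22 kJ/mol
ΔG > 0, so the forward reaction is non-spontaneous (proceeds in reverse).

ΔG = 3.22 kJ/mol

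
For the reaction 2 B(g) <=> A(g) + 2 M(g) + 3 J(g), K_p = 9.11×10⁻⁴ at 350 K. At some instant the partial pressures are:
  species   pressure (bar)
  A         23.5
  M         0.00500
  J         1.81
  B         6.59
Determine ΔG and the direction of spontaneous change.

ΔG = -7.07 kJ/mol; the forward reaction is spontaneous

Q_p = P(A)·P(M)²·P(J)³ / P(B)² = (23.5)·(0.00500)²·(1.81)³ / (6.59)² = 8.02×10⁻⁵
ΔG = RT ln(Q_p/K_p) = (8.314 J mol⁻¹ K⁻¹)(350 K) × ln(8.02×10⁻⁵/9.11×10⁻⁴)
   = (2.910 kJ/mol)(-2.430) = -7.07 kJ/mol
ΔG < 0, so the forward reaction is spontaneous (proceeds forward).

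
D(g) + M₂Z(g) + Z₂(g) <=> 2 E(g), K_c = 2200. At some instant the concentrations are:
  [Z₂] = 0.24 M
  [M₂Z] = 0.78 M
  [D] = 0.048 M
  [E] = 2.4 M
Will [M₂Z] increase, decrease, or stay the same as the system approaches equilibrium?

Q_c = [E]² / ([D]·[M₂Z]·[Z₂]) = (2.4)² / ((0.048)·(0.78)·(0.24)) = 640
Q_c = 640 < K_c = 2200: net forward reaction.
M₂Z is a reactant, so it decreases.

decrease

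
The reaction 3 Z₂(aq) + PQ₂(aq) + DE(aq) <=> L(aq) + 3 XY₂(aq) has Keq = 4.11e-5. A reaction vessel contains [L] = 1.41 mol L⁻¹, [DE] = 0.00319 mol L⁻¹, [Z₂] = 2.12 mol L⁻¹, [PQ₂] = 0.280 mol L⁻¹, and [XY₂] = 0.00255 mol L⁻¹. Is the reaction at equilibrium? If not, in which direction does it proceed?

in the forward direction

Q = [L]·[XY₂]³ / ([Z₂]³·[PQ₂]·[DE]) = (1.41)·(0.00255)³ / ((2.12)³·(0.280)·(0.00319)) = 2.75e-6
Q = 2.75e-6 < Keq = 4.11e-5, so the forward reaction proceeds.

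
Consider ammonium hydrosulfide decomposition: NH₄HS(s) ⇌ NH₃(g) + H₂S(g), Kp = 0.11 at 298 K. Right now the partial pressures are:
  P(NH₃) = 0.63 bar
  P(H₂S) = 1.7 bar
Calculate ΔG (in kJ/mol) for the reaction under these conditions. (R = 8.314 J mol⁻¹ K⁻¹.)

ΔG = 5.64 kJ/mol

(NH₄HS is a pure solid — omitted from Qp.)
Qp = P(NH₃)·P(H₂S) = (0.63)·(1.7) = 1.07
ΔG = RT ln(Qp/Kp) = (8.314 J mol⁻¹ K⁻¹)(298 K) × ln(1.07/0.11)
   = (2.478 kJ/mol)(2.275) = 5.64 kJ/mol
ΔG > 0, so the forward reaction is non-spontaneous (proceeds in reverse).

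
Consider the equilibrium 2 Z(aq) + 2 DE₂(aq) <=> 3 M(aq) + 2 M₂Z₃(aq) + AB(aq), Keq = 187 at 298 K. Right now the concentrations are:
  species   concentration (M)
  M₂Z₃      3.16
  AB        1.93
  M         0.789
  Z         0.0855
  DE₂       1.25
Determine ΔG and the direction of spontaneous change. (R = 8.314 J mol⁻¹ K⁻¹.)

Q = [M]³·[M₂Z₃]²·[AB] / ([Z]²·[DE₂]²) = (0.789)³·(3.16)²·(1.93) / ((0.0855)²·(1.25)²) = 829
ΔG = RT ln(Q/Keq) = (8.314 J mol⁻¹ K⁻¹)(298 K) × ln(829/187)
   = (2.478 kJ/mol)(1.489) = 3.69 kJ/mol
ΔG > 0, so the forward reaction is non-spontaneous (proceeds in reverse).

ΔG = 3.69 kJ/mol; the forward reaction is non-spontaneous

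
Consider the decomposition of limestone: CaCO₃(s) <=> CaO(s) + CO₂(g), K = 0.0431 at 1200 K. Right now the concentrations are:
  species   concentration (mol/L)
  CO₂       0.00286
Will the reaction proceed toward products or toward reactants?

toward products

(CaCO₃, CaO are pure solids — omitted from Q.)
Q = [CO₂] = 0.00286
Q = 0.00286 < K = 0.0431, so the forward reaction proceeds.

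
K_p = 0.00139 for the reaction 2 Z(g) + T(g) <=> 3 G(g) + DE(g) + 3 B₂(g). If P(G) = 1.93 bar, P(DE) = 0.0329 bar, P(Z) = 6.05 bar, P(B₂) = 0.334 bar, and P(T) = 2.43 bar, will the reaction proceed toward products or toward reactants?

Q_p = P(G)³·P(DE)·P(B₂)³ / (P(Z)²·P(T)) = (1.93)³·(0.0329)·(0.334)³ / ((6.05)²·(2.43)) = 9.91e-5
Q_p = 9.91e-5 < K_p = 0.00139, so the forward reaction proceeds.

forward (toward products)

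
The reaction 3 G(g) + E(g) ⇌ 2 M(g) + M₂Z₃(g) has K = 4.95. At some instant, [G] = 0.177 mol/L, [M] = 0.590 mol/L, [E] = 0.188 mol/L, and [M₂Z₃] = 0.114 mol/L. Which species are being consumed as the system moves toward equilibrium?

M, M₂Z₃ (products)

Q = [M]²·[M₂Z₃] / ([G]³·[E]) = (0.590)²·(0.114) / ((0.177)³·(0.188)) = 38.1
Q = 38.1 > K = 4.95: net reverse reaction.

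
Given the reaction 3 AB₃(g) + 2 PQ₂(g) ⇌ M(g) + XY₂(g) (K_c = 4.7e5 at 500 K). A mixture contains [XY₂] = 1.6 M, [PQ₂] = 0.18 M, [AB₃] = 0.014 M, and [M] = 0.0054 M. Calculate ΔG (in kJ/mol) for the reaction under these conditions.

ΔG = -6.55 kJ/mol

Q_c = [M]·[XY₂] / ([AB₃]³·[PQ₂]²) = (0.0054)·(1.6) / ((0.014)³·(0.18)²) = 97200
ΔG = RT ln(Q_c/K_c) = (8.314 J mol⁻¹ K⁻¹)(500 K) × ln(97200/4.7e5)
   = (4.157 kJ/mol)(-1.576) = -6.55 kJ/mol
ΔG < 0, so the forward reaction is spontaneous (proceeds forward).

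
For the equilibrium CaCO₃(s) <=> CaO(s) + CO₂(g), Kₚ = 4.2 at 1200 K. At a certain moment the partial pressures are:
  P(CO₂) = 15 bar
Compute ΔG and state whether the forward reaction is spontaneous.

ΔG = 12.7 kJ/mol; the forward reaction is non-spontaneous

(CaCO₃, CaO are pure solids — omitted from Qₚ.)
Qₚ = P(CO₂) = 15.0
ΔG = RT ln(Qₚ/Kₚ) = (8.314 J mol⁻¹ K⁻¹)(1200 K) × ln(15.0/4.2)
   = (9.977 kJ/mol)(1.273) = 12.7 kJ/mol
ΔG > 0, so the forward reaction is non-spontaneous (proceeds in reverse).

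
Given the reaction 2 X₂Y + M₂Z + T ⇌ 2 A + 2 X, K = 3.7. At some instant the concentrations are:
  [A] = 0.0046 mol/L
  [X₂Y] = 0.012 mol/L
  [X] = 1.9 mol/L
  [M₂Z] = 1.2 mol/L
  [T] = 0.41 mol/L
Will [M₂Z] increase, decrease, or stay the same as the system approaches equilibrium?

Q = [A]²·[X]² / ([X₂Y]²·[M₂Z]·[T]) = (0.0046)²·(1.9)² / ((0.012)²·(1.2)·(0.41)) = 1.1
Q = 1.1 < K = 3.7: net forward reaction.
M₂Z is a reactant, so it decreases.

decrease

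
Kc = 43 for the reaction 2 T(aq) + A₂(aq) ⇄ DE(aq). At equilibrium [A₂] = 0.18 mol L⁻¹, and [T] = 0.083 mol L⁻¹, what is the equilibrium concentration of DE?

At equilibrium, Kc = [DE] / ([T]²·[A₂]) = 43.
([DE]) / ((0.083)²·(0.18)) = 43
[DE] = 0.0533 = 0.053 mol L⁻¹

[DE] = 0.053 mol L⁻¹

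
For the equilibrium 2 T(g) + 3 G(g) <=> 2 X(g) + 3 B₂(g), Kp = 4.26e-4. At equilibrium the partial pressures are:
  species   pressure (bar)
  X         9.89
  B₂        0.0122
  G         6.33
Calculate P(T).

At equilibrium, Kp = P(X)²·P(B₂)³ / (P(T)²·P(G)³) = 4.26e-4.
(9.89)²·(0.0122)³ / ((P(T))²·(6.33)³) = 4.26e-4
P(T)² = 0.00164 ⇒ P(T) = 0.0405 bar

P(T) = 0.0405 bar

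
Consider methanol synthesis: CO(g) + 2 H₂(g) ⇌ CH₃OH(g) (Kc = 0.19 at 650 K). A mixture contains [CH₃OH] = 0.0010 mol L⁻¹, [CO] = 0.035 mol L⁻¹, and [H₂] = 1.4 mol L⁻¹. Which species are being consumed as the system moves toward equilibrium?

CO, H₂ (reactants)

Qc = [CH₃OH] / ([CO]·[H₂]²) = (0.0010) / ((0.035)·(1.4)²) = 0.015
Qc = 0.015 < Kc = 0.19: net forward reaction.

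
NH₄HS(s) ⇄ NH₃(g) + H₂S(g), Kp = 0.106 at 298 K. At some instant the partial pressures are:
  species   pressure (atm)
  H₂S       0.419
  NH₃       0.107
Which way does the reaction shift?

toward products

(NH₄HS is a pure solid — omitted from Qp.)
Qp = P(NH₃)·P(H₂S) = (0.107)·(0.419) = 0.0448
Qp = 0.0448 < Kp = 0.106, so the forward reaction proceeds.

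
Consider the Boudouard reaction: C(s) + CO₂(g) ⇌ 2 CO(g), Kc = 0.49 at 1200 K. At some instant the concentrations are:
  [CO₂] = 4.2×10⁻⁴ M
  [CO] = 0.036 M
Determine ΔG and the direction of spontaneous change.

ΔG = 18.4 kJ/mol; the forward reaction is non-spontaneous

(C is a pure solid — omitted from Qc.)
Qc = [CO]² / [CO₂] = (0.036)² / (4.2×10⁻⁴) = 3.09
ΔG = RT ln(Qc/Kc) = (8.314 J mol⁻¹ K⁻¹)(1200 K) × ln(3.09/0.49)
   = (9.977 kJ/mol)(1.842) = 18.4 kJ/mol
ΔG > 0, so the forward reaction is non-spontaneous (proceeds in reverse).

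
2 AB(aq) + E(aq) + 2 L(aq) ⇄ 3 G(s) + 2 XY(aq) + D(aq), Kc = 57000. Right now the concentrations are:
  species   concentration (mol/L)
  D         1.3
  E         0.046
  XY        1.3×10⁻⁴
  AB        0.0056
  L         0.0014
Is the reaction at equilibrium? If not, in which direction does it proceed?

(G is a pure solid — omitted from Qc.)
Qc = [XY]²·[D] / ([AB]²·[E]·[L]²) = (1.3×10⁻⁴)²·(1.3) / ((0.0056)²·(0.046)·(0.0014)²) = 7800
Qc = 7800 < Kc = 57000, so the forward reaction proceeds.

toward products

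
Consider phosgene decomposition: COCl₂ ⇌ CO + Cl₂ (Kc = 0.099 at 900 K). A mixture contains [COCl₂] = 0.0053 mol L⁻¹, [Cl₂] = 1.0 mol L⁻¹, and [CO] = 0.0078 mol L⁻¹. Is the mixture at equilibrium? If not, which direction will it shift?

no; Q > K, reaction proceeds in reverse

Qc = [CO]·[Cl₂] / [COCl₂] = (0.0078)·(1.0) / (0.0053) = 1.5
Qc = 1.5 > Kc = 0.099: net reverse reaction.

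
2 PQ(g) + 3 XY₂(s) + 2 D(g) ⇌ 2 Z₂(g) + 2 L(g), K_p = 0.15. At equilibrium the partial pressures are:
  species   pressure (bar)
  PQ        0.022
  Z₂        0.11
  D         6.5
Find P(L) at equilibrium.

P(L) = 0.50 bar

(XY₂ is a pure solid — omitted from K_p.)
At equilibrium, K_p = P(Z₂)²·P(L)² / (P(PQ)²·P(D)²) = 0.15.
(0.11)²·(P(L))² / ((0.022)²·(6.5)²) = 0.15
P(L)² = 0.254 ⇒ P(L) = 0.50 bar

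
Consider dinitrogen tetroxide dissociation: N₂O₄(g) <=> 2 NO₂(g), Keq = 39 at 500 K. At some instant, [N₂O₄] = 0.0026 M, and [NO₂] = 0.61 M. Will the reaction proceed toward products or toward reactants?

Q = [NO₂]² / [N₂O₄] = (0.61)² / (0.0026) = 140
Q = 140 > Keq = 39, so the reverse reaction proceeds.

to the left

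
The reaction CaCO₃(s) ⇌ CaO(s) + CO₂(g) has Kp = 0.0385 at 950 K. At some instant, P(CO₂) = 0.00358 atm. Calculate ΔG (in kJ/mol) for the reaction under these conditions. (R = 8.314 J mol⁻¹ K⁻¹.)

ΔG = -18.8 kJ/mol

(CaCO₃, CaO are pure solids — omitted from Qp.)
Qp = P(CO₂) = 0.00358
ΔG = RT ln(Qp/Kp) = (8.314 J mol⁻¹ K⁻¹)(950 K) × ln(0.00358/0.0385)
   = (7.898 kJ/mol)(-2.375) = -18.8 kJ/mol
ΔG < 0, so the forward reaction is spontaneous (proceeds forward).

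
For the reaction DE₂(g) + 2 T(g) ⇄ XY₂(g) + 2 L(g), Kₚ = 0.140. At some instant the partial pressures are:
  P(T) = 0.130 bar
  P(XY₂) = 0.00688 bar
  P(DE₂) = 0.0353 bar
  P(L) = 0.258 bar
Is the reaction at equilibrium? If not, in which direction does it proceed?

Qₚ = P(XY₂)·P(L)² / (P(DE₂)·P(T)²) = (0.00688)·(0.258)² / ((0.0353)·(0.130)²) = 0.768
Qₚ = 0.768 > Kₚ = 0.140, so the reverse reaction proceeds.

reverse (toward reactants)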